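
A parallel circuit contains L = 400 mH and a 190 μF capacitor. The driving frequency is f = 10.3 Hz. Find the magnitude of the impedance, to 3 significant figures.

ω = 2πf = 64.72 rad/s
X_L = ωL = 25.9 Ω
X_C = 1/(ωC) = 81.3 Ω
Parallel: admittances add. Y = 1/(jωL) + jωC
Y = (0 − j0.0263) S
|Y| = 0.0263 S → |Z| = 1/|Y| = 38.0 Ω, ∠Z = −∠Y = 90.0°

38.0 Ω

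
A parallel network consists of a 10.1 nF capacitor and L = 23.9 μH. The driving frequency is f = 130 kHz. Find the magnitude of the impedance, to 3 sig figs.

23.3 Ω

ω = 2πf = 816800 rad/s
X_L = ωL = 19.5 Ω
X_C = 1/(ωC) = 121 Ω
Parallel: admittances add. Y = 1/(jωL) + jωC
Y = (0 − j0.0430) S
|Y| = 0.0430 S → |Z| = 1/|Y| = 23.3 Ω, ∠Z = −∠Y = 90.0°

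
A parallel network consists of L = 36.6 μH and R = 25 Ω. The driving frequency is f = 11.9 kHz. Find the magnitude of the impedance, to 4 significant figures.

2.720 Ω

ω = 2πf = 74770 rad/s
X_L = ωL = 2.737 Ω
Parallel: admittances add. Y = 1/R + 1/(jωL)
Y = (0.04000 − j0.3654) S
|Y| = 0.3676 S → |Z| = 1/|Y| = 2.720 Ω, ∠Z = −∠Y = 83.75°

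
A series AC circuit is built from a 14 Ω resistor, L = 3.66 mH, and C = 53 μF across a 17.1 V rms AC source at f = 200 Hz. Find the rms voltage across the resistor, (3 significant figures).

ω = 2πf = 1257 rad/s
X_L = ωL = 4.60 Ω
X_C = 1/(ωC) = 15.0 Ω
Net reactance X = X_L − X_C = -10.4 Ω
Z = 14.0 − j10.4 Ω
|Z| = √(14.0² + 10.4²) = 17.4 Ω
I = V/|Z| = 980 mA
V_R = I·|Z_R| = 0.980 × 14.0 = 13.7 V

13.7 V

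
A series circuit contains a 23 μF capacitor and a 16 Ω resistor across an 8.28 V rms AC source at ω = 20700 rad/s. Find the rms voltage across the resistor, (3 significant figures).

X_C = 1/(ωC) = 2.10 Ω
Z = 16.0 − j2.10 Ω
|Z| = √(16.0² + 2.10²) = 16.1 Ω
I = V/|Z| = 513 mA
V_R = I·|Z_R| = 0.513 × 16.0 = 8.21 V

8.21 V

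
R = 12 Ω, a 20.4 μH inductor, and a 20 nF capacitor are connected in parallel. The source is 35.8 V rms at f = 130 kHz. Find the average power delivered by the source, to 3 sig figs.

107 W

ω = 2πf = 816800 rad/s
X_L = ωL = 16.7 Ω
X_C = 1/(ωC) = 61.2 Ω
Parallel: admittances add. Y = 1/R + 1/(jωL) + jωC
Y = (0.0833 − j0.0437) S
|Y| = 0.0941 S → |Z| = 1/|Y| = 10.6 Ω, ∠Z = −∠Y = 27.7°
I = V/|Z| = 3.37 A
P = VI cos φ = 35.8 × 3.37 × cos(27.7°) = 107 W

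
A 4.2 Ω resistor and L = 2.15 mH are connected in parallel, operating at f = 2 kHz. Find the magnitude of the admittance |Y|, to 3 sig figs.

241 mS

ω = 2πf = 12570 rad/s
X_L = ωL = 27.0 Ω
Parallel: admittances add. Y = 1/R + 1/(jωL)
Y = (0.238 − j0.0370) S
|Y| = 0.241 S → |Z| = 1/|Y| = 4.15 Ω, ∠Z = −∠Y = 8.84°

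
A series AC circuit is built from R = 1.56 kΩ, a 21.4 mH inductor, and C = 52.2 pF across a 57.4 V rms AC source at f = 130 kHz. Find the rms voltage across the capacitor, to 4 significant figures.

218.0 V

ω = 2πf = 816800 rad/s
X_L = ωL = 17480 Ω
X_C = 1/(ωC) = 23450 Ω
Net reactance X = X_L − X_C = -5974 Ω
Z = 1560 − j5974 Ω
|Z| = √(1560² + 5974²) = 6174 Ω
I = V/|Z| = 9.297 mA
V_C = I·|Z_C| = 0.009297 × 23450 = 218.0 V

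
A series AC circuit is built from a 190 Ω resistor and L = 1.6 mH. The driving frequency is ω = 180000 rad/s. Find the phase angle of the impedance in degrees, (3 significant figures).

X_L = ωL = 288 Ω
Z = 190 + j288 Ω
|Z| = √(190² + 288²) = 345 Ω
∠Z = arctan(288/190) = 56.6°

56.6°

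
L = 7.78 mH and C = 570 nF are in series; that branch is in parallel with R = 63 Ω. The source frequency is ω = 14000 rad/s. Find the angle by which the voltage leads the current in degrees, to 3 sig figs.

X_L = ωL = 109 Ω
X_C = 1/(ωC) = 125 Ω
Branch 1: Z₁ = R = 63.0 Ω
Branch 2 (series LC): Z₂ = j(X_L − X_C) = −j16.4 Ω
Parallel: Z = Z₁Z₂/(Z₁+Z₂), |Z| = 15.9 Ω, ∠Z = -75.4°

-75.4°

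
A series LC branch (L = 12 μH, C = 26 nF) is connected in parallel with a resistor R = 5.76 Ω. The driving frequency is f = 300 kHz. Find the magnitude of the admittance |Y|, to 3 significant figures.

484 mS

ω = 2πf = 1.885e+06 rad/s
X_L = ωL = 22.6 Ω
X_C = 1/(ωC) = 20.4 Ω
Branch 1: Z₁ = R = 5.76 Ω
Branch 2 (series LC): Z₂ = j(X_L − X_C) = j2.21 Ω
Parallel: Z = Z₁Z₂/(Z₁+Z₂), |Z| = 2.07 Ω, ∠Z = 69.0°
|Y| = 1/|Z| = 484 mS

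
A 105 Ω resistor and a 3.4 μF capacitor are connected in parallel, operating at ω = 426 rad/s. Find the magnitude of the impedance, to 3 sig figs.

X_C = 1/(ωC) = 690 Ω
Parallel: admittances add. Y = 1/R + jωC
Y = (0.00952 + j0.00145) S
|Y| = 0.00963 S → |Z| = 1/|Y| = 104 Ω, ∠Z = −∠Y = -8.65°

104 Ω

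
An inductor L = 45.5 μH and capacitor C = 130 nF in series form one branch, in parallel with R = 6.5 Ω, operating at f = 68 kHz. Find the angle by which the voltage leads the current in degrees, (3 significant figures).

ω = 2πf = 427300 rad/s
X_L = ωL = 19.4 Ω
X_C = 1/(ωC) = 18.0 Ω
Branch 1: Z₁ = R = 6.50 Ω
Branch 2 (series LC): Z₂ = j(X_L − X_C) = j1.44 Ω
Parallel: Z = Z₁Z₂/(Z₁+Z₂), |Z| = 1.40 Ω, ∠Z = 77.5°

77.5°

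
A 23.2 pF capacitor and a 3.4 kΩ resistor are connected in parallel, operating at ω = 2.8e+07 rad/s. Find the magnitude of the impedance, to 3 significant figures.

1400 Ω

X_C = 1/(ωC) = 1540 Ω
Parallel: admittances add. Y = 1/R + jωC
Y = (0.000294 + j0.000650) S
|Y| = 0.000713 S → |Z| = 1/|Y| = 1400 Ω, ∠Z = −∠Y = -65.6°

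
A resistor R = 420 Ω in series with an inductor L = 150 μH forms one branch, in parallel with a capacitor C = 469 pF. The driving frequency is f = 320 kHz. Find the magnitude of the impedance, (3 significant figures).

632 Ω

ω = 2πf = 2.011e+06 rad/s
X_L = ωL = 302 Ω
X_C = 1/(ωC) = 1060 Ω
Branch 1 (R+jX_L): Z₁ = 420 + j302 Ω, |Z₁| = 517 Ω
Branch 2 (−jX_C): Z₂ = −j1060 Ω
Parallel: Z = Z₁Z₂/(Z₁+Z₂), |Z| = 632 Ω, ∠Z = 6.72°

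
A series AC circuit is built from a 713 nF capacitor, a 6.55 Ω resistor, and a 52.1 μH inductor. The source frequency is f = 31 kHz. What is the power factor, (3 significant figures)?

0.912

ω = 2πf = 194800 rad/s
X_L = ωL = 10.1 Ω
X_C = 1/(ωC) = 7.20 Ω
Net reactance X = X_L − X_C = 2.95 Ω
Z = 6.55 + j2.95 Ω
|Z| = √(6.55² + 2.95²) = 7.18 Ω
∠Z = arctan(2.95/6.55) = 24.2°
cos φ = cos(24.2°) = 0.912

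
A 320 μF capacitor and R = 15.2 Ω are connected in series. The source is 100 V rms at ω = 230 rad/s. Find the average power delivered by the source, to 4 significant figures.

365.7 W

X_C = 1/(ωC) = 13.59 Ω
Z = 15.20 − j13.59 Ω
|Z| = √(15.20² + 13.59²) = 20.39 Ω
∠Z = arctan(-13.59/15.20) = -41.79°
I = V/|Z| = 4.905 A
P = VI cos φ = 100 × 4.905 × cos(-41.79°) = 365.7 W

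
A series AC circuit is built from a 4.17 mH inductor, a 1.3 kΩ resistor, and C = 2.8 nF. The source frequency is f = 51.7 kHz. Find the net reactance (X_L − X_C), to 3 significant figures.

ω = 2πf = 324800 rad/s
X_L = ωL = 1350 Ω
X_C = 1/(ωC) = 1100 Ω
X = 1350 − 1100 = 255 Ω

255 Ω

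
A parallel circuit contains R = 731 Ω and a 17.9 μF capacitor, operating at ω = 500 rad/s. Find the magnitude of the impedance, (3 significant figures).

110 Ω

X_C = 1/(ωC) = 112 Ω
Parallel: admittances add. Y = 1/R + jωC
Y = (0.00137 + j0.00895) S
|Y| = 0.00905 S → |Z| = 1/|Y| = 110 Ω, ∠Z = −∠Y = -81.3°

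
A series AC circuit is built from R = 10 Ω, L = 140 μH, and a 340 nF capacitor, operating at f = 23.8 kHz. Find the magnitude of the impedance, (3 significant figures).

ω = 2πf = 149500 rad/s
X_L = ωL = 20.9 Ω
X_C = 1/(ωC) = 19.7 Ω
Net reactance X = X_L − X_C = 1.27 Ω
Z = 10.0 + j1.27 Ω
|Z| = √(10.0² + 1.27²) = 10.1 Ω

10.1 Ω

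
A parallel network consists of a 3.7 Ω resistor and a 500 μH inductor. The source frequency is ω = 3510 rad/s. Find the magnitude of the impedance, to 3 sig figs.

X_L = ωL = 1.76 Ω
Parallel: admittances add. Y = 1/R + 1/(jωL)
Y = (0.270 − j0.570) S
|Y| = 0.631 S → |Z| = 1/|Y| = 1.59 Ω, ∠Z = −∠Y = 64.6°

1.59 Ω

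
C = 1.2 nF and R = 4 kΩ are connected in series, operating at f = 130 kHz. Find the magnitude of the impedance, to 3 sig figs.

4130 Ω

ω = 2πf = 816800 rad/s
X_C = 1/(ωC) = 1020 Ω
Z = 4000 − j1020 Ω
|Z| = √(4000² + 1020²) = 4130 Ω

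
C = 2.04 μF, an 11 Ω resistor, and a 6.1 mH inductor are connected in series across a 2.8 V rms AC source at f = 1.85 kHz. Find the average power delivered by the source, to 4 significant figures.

91.10 mW

ω = 2πf = 11620 rad/s
X_L = ωL = 70.91 Ω
X_C = 1/(ωC) = 42.17 Ω
Net reactance X = X_L − X_C = 28.73 Ω
Z = 11.00 + j28.73 Ω
|Z| = √(11.00² + 28.73²) = 30.77 Ω
∠Z = arctan(28.73/11.00) = 69.05°
I = V/|Z| = 91.00 mA
P = VI cos φ = 2.8 × 0.09100 × cos(69.05°) = 91.10 mW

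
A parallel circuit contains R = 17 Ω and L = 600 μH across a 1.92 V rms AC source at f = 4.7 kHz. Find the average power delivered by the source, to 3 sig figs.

217 mW

ω = 2πf = 29530 rad/s
X_L = ωL = 17.7 Ω
Parallel: admittances add. Y = 1/R + 1/(jωL)
Y = (0.0588 − j0.0564) S
|Y| = 0.0815 S → |Z| = 1/|Y| = 12.3 Ω, ∠Z = −∠Y = 43.8°
I = V/|Z| = 157 mA
P = VI cos φ = 1.92 × 0.157 × cos(43.8°) = 217 mW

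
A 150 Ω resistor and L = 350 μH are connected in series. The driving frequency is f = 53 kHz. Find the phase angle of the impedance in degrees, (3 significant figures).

37.8°

ω = 2πf = 333000 rad/s
X_L = ωL = 117 Ω
Z = 150 + j117 Ω
|Z| = √(150² + 117²) = 190 Ω
∠Z = arctan(117/150) = 37.8°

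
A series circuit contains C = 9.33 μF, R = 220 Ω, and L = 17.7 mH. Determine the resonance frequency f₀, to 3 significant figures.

ω₀ = 1/√(LC) = 1/√(0.0177 × 9.33e-06) = 2461 rad/s
f₀ = ω₀/(2π) = 392 Hz

392 Hz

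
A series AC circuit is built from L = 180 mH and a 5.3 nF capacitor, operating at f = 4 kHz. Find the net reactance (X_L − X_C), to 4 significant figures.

ω = 2πf = 25130 rad/s
X_L = ωL = 4524 Ω
X_C = 1/(ωC) = 7507 Ω
X = 4524 − 7507 = -2983 Ω

-2983 Ω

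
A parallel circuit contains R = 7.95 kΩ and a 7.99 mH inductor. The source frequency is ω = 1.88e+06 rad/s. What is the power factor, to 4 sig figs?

X_L = ωL = 15020 Ω
Parallel: admittances add. Y = 1/R + 1/(jωL)
Y = (0.0001258 − j6.657e-05) S
|Y| = 0.0001423 S → |Z| = 1/|Y| = 7027 Ω, ∠Z = −∠Y = 27.89°
cos φ = cos(27.89°) = 0.8838

0.8838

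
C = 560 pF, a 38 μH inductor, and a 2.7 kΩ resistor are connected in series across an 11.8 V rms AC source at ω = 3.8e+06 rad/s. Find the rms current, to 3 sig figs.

X_L = ωL = 144 Ω
X_C = 1/(ωC) = 470 Ω
Net reactance X = X_L − X_C = -326 Ω
Z = 2700 − j326 Ω
|Z| = √(2700² + 326²) = 2720 Ω
I = V/|Z| = 11.8/2720 = 4.34 mA

4.34 mA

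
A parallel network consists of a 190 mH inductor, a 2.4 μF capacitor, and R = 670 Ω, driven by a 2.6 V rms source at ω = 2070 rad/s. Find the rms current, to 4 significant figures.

7.404 mA

X_L = ωL = 393.3 Ω
X_C = 1/(ωC) = 201.3 Ω
Parallel: admittances add. Y = 1/R + 1/(jωL) + jωC
Y = (0.001493 + j0.002425) S
|Y| = 0.002848 S → |Z| = 1/|Y| = 351.1 Ω, ∠Z = −∠Y = -58.39°
I = V/|Z| = 2.6/351.1 = 7.404 mA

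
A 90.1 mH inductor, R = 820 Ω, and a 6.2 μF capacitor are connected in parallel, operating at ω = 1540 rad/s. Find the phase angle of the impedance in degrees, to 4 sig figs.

X_L = ωL = 138.8 Ω
X_C = 1/(ωC) = 104.7 Ω
Parallel: admittances add. Y = 1/R + 1/(jωL) + jωC
Y = (0.001220 + j0.002341) S
|Y| = 0.002640 S → |Z| = 1/|Y| = 378.8 Ω, ∠Z = −∠Y = -62.48°

-62.48°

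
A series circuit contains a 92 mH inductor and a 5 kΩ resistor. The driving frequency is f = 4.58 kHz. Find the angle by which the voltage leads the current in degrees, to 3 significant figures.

ω = 2πf = 28780 rad/s
X_L = ωL = 2650 Ω
Z = 5000 + j2650 Ω
|Z| = √(5000² + 2650²) = 5660 Ω
∠Z = arctan(2650/5000) = 27.9°

27.9°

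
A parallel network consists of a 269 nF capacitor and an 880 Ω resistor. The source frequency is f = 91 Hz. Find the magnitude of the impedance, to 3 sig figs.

872 Ω

ω = 2πf = 571.8 rad/s
X_C = 1/(ωC) = 6500 Ω
Parallel: admittances add. Y = 1/R + jωC
Y = (0.00114 + j0.000154) S
|Y| = 0.00115 S → |Z| = 1/|Y| = 872 Ω, ∠Z = −∠Y = -7.71°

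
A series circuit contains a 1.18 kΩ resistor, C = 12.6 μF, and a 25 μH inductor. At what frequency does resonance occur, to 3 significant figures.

ω₀ = 1/√(LC) = 1/√(2.5e-05 × 1.26e-05) = 56340 rad/s
f₀ = ω₀/(2π) = 8.97 kHz

8.97 kHz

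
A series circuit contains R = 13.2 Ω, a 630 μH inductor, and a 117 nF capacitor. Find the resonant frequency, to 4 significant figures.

18.54 kHz

ω₀ = 1/√(LC) = 1/√(0.00063 × 1.17e-07) = 116500 rad/s
f₀ = ω₀/(2π) = 18.54 kHz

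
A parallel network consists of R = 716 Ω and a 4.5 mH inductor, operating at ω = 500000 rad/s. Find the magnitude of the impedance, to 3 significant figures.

X_L = ωL = 2250 Ω
Parallel: admittances add. Y = 1/R + 1/(jωL)
Y = (0.00140 − j0.000444) S
|Y| = 0.00147 S → |Z| = 1/|Y| = 682 Ω, ∠Z = −∠Y = 17.7°

682 Ω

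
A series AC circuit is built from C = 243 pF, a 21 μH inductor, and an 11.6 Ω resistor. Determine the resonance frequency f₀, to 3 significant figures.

ω₀ = 1/√(LC) = 1/√(2.1e-05 × 2.43e-10) = 1.4e+07 rad/s
f₀ = ω₀/(2π) = 2.23 MHz

2.23 MHz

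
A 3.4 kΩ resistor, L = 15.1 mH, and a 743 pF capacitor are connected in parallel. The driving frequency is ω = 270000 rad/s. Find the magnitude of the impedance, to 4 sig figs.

X_L = ωL = 4077 Ω
X_C = 1/(ωC) = 4985 Ω
Parallel: admittances add. Y = 1/R + 1/(jωL) + jωC
Y = (0.0002941 − j4.467e-05) S
|Y| = 0.0002975 S → |Z| = 1/|Y| = 3361 Ω, ∠Z = −∠Y = 8.636°

3361 Ω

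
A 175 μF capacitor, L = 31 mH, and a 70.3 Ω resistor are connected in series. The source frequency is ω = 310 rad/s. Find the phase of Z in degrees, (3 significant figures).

X_L = ωL = 9.61 Ω
X_C = 1/(ωC) = 18.4 Ω
Net reactance X = X_L − X_C = -8.82 Ω
Z = 70.3 − j8.82 Ω
|Z| = √(70.3² + 8.82²) = 70.9 Ω
∠Z = arctan(-8.82/70.3) = -7.15°

-7.15°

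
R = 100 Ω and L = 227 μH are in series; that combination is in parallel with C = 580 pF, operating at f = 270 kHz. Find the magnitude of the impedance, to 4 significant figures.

ω = 2πf = 1.696e+06 rad/s
X_L = ωL = 385.1 Ω
X_C = 1/(ωC) = 1016 Ω
Branch 1 (R+jX_L): Z₁ = 100.0 + j385.1 Ω, |Z₁| = 397.9 Ω
Branch 2 (−jX_C): Z₂ = −j1016 Ω
Parallel: Z = Z₁Z₂/(Z₁+Z₂), |Z| = 632.7 Ω, ∠Z = 66.44°

632.7 Ω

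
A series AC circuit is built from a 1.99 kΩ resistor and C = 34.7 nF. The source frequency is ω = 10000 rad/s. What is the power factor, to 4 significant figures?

0.5682

X_C = 1/(ωC) = 2882 Ω
Z = 1990 − j2882 Ω
|Z| = √(1990² + 2882²) = 3502 Ω
∠Z = arctan(-2882/1990) = -55.37°
cos φ = cos(-55.37°) = 0.5682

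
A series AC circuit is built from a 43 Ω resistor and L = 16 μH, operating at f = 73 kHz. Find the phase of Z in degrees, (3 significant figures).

ω = 2πf = 458700 rad/s
X_L = ωL = 7.34 Ω
Z = 43.0 + j7.34 Ω
|Z| = √(43.0² + 7.34²) = 43.6 Ω
∠Z = arctan(7.34/43.0) = 9.69°

9.69°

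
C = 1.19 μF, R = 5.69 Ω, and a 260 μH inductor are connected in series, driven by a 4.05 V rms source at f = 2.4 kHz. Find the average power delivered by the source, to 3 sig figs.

34.4 mW

ω = 2πf = 15080 rad/s
X_L = ωL = 3.92 Ω
X_C = 1/(ωC) = 55.7 Ω
Net reactance X = X_L − X_C = -51.8 Ω
Z = 5.69 − j51.8 Ω
|Z| = √(5.69² + 51.8²) = 52.1 Ω
∠Z = arctan(-51.8/5.69) = -83.7°
I = V/|Z| = 77.7 mA
P = VI cos φ = 4.05 × 0.0777 × cos(-83.7°) = 34.4 mW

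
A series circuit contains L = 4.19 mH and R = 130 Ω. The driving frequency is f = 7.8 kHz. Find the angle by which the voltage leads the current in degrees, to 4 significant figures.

ω = 2πf = 49010 rad/s
X_L = ωL = 205.3 Ω
Z = 130.0 + j205.3 Ω
|Z| = √(130.0² + 205.3²) = 243.0 Ω
∠Z = arctan(205.3/130.0) = 57.66°

57.66°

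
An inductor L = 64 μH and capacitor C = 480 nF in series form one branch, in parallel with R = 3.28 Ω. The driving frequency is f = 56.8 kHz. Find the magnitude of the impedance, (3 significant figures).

ω = 2πf = 356900 rad/s
X_L = ωL = 22.8 Ω
X_C = 1/(ωC) = 5.84 Ω
Branch 1: Z₁ = R = 3.28 Ω
Branch 2 (series LC): Z₂ = j(X_L − X_C) = j17.0 Ω
Parallel: Z = Z₁Z₂/(Z₁+Z₂), |Z| = 3.22 Ω, ∠Z = 10.9°

3.22 Ω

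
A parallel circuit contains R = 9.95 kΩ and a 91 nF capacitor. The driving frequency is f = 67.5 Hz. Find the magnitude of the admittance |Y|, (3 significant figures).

ω = 2πf = 424.1 rad/s
X_C = 1/(ωC) = 25900 Ω
Parallel: admittances add. Y = 1/R + jωC
Y = (0.000101 + j3.86e-05) S
|Y| = 0.000108 S → |Z| = 1/|Y| = 9290 Ω, ∠Z = −∠Y = -21.0°

108 μS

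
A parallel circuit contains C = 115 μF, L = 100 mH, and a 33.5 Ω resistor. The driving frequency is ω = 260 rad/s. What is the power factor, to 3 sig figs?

0.961

X_L = ωL = 26.0 Ω
X_C = 1/(ωC) = 33.4 Ω
Parallel: admittances add. Y = 1/R + 1/(jωL) + jωC
Y = (0.0299 − j0.00856) S
|Y| = 0.0311 S → |Z| = 1/|Y| = 32.2 Ω, ∠Z = −∠Y = 16.0°
cos φ = cos(16.0°) = 0.961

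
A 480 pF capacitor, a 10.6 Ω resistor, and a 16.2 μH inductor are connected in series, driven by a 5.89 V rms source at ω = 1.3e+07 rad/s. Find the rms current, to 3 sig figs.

114 mA

X_L = ωL = 211 Ω
X_C = 1/(ωC) = 160 Ω
Net reactance X = X_L − X_C = 50.3 Ω
Z = 10.6 + j50.3 Ω
|Z| = √(10.6² + 50.3²) = 51.4 Ω
I = V/|Z| = 5.89/51.4 = 114 mA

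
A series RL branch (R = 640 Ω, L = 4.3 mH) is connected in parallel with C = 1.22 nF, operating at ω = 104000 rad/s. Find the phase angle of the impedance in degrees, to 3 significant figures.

30.0°

X_L = ωL = 447 Ω
X_C = 1/(ωC) = 7880 Ω
Branch 1 (R+jX_L): Z₁ = 640 + j447 Ω, |Z₁| = 781 Ω
Branch 2 (−jX_C): Z₂ = −j7880 Ω
Parallel: Z = Z₁Z₂/(Z₁+Z₂), |Z| = 825 Ω, ∠Z = 30.0°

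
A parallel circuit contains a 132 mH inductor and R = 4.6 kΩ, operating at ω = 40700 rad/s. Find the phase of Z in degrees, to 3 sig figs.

X_L = ωL = 5370 Ω
Parallel: admittances add. Y = 1/R + 1/(jωL)
Y = (0.000217 − j0.000186) S
|Y| = 0.000286 S → |Z| = 1/|Y| = 3490 Ω, ∠Z = −∠Y = 40.6°

40.6°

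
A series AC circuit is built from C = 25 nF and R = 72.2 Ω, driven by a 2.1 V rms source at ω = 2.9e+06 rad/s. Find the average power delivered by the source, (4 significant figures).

58.93 mW

X_C = 1/(ωC) = 13.79 Ω
Z = 72.20 − j13.79 Ω
|Z| = √(72.20² + 13.79²) = 73.51 Ω
∠Z = arctan(-13.79/72.20) = -10.82°
I = V/|Z| = 28.57 mA
P = VI cos φ = 2.1 × 0.02857 × cos(-10.82°) = 58.93 mW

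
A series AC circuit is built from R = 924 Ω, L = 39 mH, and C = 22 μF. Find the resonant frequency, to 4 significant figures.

ω₀ = 1/√(LC) = 1/√(0.039 × 2.2e-05) = 1080 rad/s
f₀ = ω₀/(2π) = 171.8 Hz

171.8 Hz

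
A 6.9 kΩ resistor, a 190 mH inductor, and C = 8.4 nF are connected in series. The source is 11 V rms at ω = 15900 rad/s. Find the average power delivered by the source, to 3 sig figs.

12.4 mW

X_L = ωL = 3020 Ω
X_C = 1/(ωC) = 7490 Ω
Net reactance X = X_L − X_C = -4470 Ω
Z = 6900 − j4470 Ω
|Z| = √(6900² + 4470²) = 8220 Ω
∠Z = arctan(-4470/6900) = -32.9°
I = V/|Z| = 1.34 mA
P = VI cos φ = 11 × 0.00134 × cos(-32.9°) = 12.4 mW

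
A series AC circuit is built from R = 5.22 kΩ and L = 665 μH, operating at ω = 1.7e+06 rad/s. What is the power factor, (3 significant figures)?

X_L = ωL = 1130 Ω
Z = 5220 + j1130 Ω
|Z| = √(5220² + 1130²) = 5340 Ω
∠Z = arctan(1130/5220) = 12.2°
cos φ = cos(12.2°) = 0.977

0.977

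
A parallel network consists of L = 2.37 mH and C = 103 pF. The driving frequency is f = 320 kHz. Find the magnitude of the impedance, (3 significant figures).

362000 Ω

ω = 2πf = 2.011e+06 rad/s
X_L = ωL = 4770 Ω
X_C = 1/(ωC) = 4830 Ω
Parallel: admittances add. Y = 1/(jωL) + jωC
Y = (0 − j2.76e-06) S
|Y| = 2.76e-06 S → |Z| = 1/|Y| = 362000 Ω, ∠Z = −∠Y = 90.0°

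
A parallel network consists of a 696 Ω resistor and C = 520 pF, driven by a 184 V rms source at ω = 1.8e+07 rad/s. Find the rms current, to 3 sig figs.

1.74 A

X_C = 1/(ωC) = 107 Ω
Parallel: admittances add. Y = 1/R + jωC
Y = (0.00144 + j0.00936) S
|Y| = 0.00947 S → |Z| = 1/|Y| = 106 Ω, ∠Z = −∠Y = -81.3°
I = V/|Z| = 184/106 = 1.74 A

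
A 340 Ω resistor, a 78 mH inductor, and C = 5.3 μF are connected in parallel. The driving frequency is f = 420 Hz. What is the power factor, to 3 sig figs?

ω = 2πf = 2639 rad/s
X_L = ωL = 206 Ω
X_C = 1/(ωC) = 71.5 Ω
Parallel: admittances add. Y = 1/R + 1/(jωL) + jωC
Y = (0.00294 + j0.00913) S
|Y| = 0.00959 S → |Z| = 1/|Y| = 104 Ω, ∠Z = −∠Y = -72.1°
cos φ = cos(-72.1°) = 0.307

0.307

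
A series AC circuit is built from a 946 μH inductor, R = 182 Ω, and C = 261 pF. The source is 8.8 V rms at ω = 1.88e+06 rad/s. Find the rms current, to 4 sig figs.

27.76 mA

X_L = ωL = 1778 Ω
X_C = 1/(ωC) = 2038 Ω
Net reactance X = X_L − X_C = -259.5 Ω
Z = 182.0 − j259.5 Ω
|Z| = √(182.0² + 259.5²) = 317.0 Ω
I = V/|Z| = 8.8/317.0 = 27.76 mA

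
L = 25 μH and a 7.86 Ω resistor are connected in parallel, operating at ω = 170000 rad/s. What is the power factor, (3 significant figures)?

X_L = ωL = 4.25 Ω
Parallel: admittances add. Y = 1/R + 1/(jωL)
Y = (0.127 − j0.235) S
|Y| = 0.267 S → |Z| = 1/|Y| = 3.74 Ω, ∠Z = −∠Y = 61.6°
cos φ = cos(61.6°) = 0.476

0.476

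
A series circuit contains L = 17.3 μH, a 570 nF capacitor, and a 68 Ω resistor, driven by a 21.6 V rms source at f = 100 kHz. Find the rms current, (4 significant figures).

ω = 2πf = 628300 rad/s
X_L = ωL = 10.87 Ω
X_C = 1/(ωC) = 2.792 Ω
Net reactance X = X_L − X_C = 8.078 Ω
Z = 68.00 + j8.078 Ω
|Z| = √(68.00² + 8.078²) = 68.48 Ω
I = V/|Z| = 21.6/68.48 = 315.4 mA

315.4 mA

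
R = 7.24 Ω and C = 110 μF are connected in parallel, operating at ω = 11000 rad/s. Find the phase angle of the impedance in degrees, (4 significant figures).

X_C = 1/(ωC) = 0.8264 Ω
Parallel: admittances add. Y = 1/R + jωC
Y = (0.1381 + j1.210) S
|Y| = 1.218 S → |Z| = 1/|Y| = 0.8211 Ω, ∠Z = −∠Y = -83.49°

-83.49°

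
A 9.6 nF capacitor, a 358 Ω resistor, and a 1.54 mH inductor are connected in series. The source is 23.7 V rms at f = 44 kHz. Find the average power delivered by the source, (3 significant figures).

1.54 W

ω = 2πf = 276500 rad/s
X_L = ωL = 426 Ω
X_C = 1/(ωC) = 377 Ω
Net reactance X = X_L − X_C = 49.0 Ω
Z = 358 + j49.0 Ω
|Z| = √(358² + 49.0²) = 361 Ω
∠Z = arctan(49.0/358) = 7.79°
I = V/|Z| = 65.6 mA
P = VI cos φ = 23.7 × 0.0656 × cos(7.79°) = 1.54 W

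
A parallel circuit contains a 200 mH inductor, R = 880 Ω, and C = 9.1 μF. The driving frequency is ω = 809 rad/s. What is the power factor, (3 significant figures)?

0.693

X_L = ωL = 162 Ω
X_C = 1/(ωC) = 136 Ω
Parallel: admittances add. Y = 1/R + 1/(jωL) + jωC
Y = (0.00114 + j0.00118) S
|Y| = 0.00164 S → |Z| = 1/|Y| = 610 Ω, ∠Z = −∠Y = -46.1°
cos φ = cos(-46.1°) = 0.693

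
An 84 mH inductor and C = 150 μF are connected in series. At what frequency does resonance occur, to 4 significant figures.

ω₀ = 1/√(LC) = 1/√(0.084 × 0.00015) = 281.7 rad/s
f₀ = ω₀/(2π) = 44.84 Hz

44.84 Hz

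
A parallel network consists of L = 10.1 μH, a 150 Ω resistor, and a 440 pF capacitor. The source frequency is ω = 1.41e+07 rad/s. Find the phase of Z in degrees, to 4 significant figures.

X_L = ωL = 142.4 Ω
X_C = 1/(ωC) = 161.2 Ω
Parallel: admittances add. Y = 1/R + 1/(jωL) + jωC
Y = (0.006667 − j0.0008180) S
|Y| = 0.006717 S → |Z| = 1/|Y| = 148.9 Ω, ∠Z = −∠Y = 6.995°

6.995°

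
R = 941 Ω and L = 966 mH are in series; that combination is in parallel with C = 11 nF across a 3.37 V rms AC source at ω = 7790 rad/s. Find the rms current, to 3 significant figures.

X_L = ωL = 7530 Ω
X_C = 1/(ωC) = 11700 Ω
Branch 1 (R+jX_L): Z₁ = 941 + j7530 Ω, |Z₁| = 7580 Ω
Branch 2 (−jX_C): Z₂ = −j11700 Ω
Parallel: Z = Z₁Z₂/(Z₁+Z₂), |Z| = 20800 Ω, ∠Z = 70.1°
I = V/|Z| = 3.37/20800 = 162 μA

162 μA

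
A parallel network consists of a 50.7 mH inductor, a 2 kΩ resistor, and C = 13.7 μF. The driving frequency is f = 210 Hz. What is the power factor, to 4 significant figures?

0.1578

ω = 2πf = 1319 rad/s
X_L = ωL = 66.90 Ω
X_C = 1/(ωC) = 55.32 Ω
Parallel: admittances add. Y = 1/R + 1/(jωL) + jωC
Y = (0.0005000 + j0.003128) S
|Y| = 0.003168 S → |Z| = 1/|Y| = 315.6 Ω, ∠Z = −∠Y = -80.92°
cos φ = cos(-80.92°) = 0.1578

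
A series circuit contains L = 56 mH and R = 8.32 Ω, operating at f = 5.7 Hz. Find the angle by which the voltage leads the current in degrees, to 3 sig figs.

13.6°

ω = 2πf = 35.81 rad/s
X_L = ωL = 2.01 Ω
Z = 8.32 + j2.01 Ω
|Z| = √(8.32² + 2.01²) = 8.56 Ω
∠Z = arctan(2.01/8.32) = 13.6°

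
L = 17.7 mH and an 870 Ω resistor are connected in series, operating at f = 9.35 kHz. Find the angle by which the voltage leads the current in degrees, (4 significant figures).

ω = 2πf = 58750 rad/s
X_L = ωL = 1040 Ω
Z = 870.0 + j1040 Ω
|Z| = √(870.0² + 1040²) = 1356 Ω
∠Z = arctan(1040/870.0) = 50.08°

50.08°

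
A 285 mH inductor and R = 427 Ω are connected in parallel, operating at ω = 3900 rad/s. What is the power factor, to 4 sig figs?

X_L = ωL = 1112 Ω
Parallel: admittances add. Y = 1/R + 1/(jωL)
Y = (0.002342 − j0.0008997) S
|Y| = 0.002509 S → |Z| = 1/|Y| = 398.6 Ω, ∠Z = −∠Y = 21.02°
cos φ = cos(21.02°) = 0.9335

0.9335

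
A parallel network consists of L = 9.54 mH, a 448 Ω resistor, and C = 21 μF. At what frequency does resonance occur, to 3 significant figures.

356 Hz

ω₀ = 1/√(LC) = 1/√(0.00954 × 2.1e-05) = 2234 rad/s
f₀ = ω₀/(2π) = 356 Hz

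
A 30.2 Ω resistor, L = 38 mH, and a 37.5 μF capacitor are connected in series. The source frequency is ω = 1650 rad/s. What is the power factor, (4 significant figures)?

0.5444

X_L = ωL = 62.70 Ω
X_C = 1/(ωC) = 16.16 Ω
Net reactance X = X_L − X_C = 46.54 Ω
Z = 30.20 + j46.54 Ω
|Z| = √(30.20² + 46.54²) = 55.48 Ω
∠Z = arctan(46.54/30.20) = 57.02°
cos φ = cos(57.02°) = 0.5444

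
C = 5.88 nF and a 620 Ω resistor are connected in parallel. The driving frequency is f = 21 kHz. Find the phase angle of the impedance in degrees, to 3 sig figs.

-25.7°

ω = 2πf = 131900 rad/s
X_C = 1/(ωC) = 1290 Ω
Parallel: admittances add. Y = 1/R + jωC
Y = (0.00161 + j0.000776) S
|Y| = 0.00179 S → |Z| = 1/|Y| = 559 Ω, ∠Z = −∠Y = -25.7°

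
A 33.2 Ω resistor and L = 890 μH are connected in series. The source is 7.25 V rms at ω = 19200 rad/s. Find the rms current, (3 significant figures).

194 mA

X_L = ωL = 17.1 Ω
Z = 33.2 + j17.1 Ω
|Z| = √(33.2² + 17.1²) = 37.3 Ω
I = V/|Z| = 7.25/37.3 = 194 mA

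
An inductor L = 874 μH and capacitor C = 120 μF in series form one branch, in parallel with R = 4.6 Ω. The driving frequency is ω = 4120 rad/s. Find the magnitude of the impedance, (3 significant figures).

X_L = ωL = 3.60 Ω
X_C = 1/(ωC) = 2.02 Ω
Branch 1: Z₁ = R = 4.60 Ω
Branch 2 (series LC): Z₂ = j(X_L − X_C) = j1.58 Ω
Parallel: Z = Z₁Z₂/(Z₁+Z₂), |Z| = 1.49 Ω, ∠Z = 71.1°

1.49 Ω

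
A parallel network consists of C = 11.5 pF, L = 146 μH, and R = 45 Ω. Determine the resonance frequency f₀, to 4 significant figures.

3.884 MHz

ω₀ = 1/√(LC) = 1/√(0.000146 × 1.15e-11) = 2.44e+07 rad/s
f₀ = ω₀/(2π) = 3.884 MHz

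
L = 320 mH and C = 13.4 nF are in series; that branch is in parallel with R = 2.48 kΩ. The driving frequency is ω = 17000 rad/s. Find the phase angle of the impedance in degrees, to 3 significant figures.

67.0°

X_L = ωL = 5440 Ω
X_C = 1/(ωC) = 4390 Ω
Branch 1: Z₁ = R = 2480 Ω
Branch 2 (series LC): Z₂ = j(X_L − X_C) = j1050 Ω
Parallel: Z = Z₁Z₂/(Z₁+Z₂), |Z| = 967 Ω, ∠Z = 67.0°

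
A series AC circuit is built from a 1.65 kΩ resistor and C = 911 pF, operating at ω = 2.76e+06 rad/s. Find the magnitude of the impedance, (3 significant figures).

X_C = 1/(ωC) = 398 Ω
Z = 1650 − j398 Ω
|Z| = √(1650² + 398²) = 1700 Ω

1700 Ω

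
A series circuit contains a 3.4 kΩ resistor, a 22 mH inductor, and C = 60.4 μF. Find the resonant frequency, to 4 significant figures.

138.1 Hz

ω₀ = 1/√(LC) = 1/√(0.022 × 6.04e-05) = 867.5 rad/s
f₀ = ω₀/(2π) = 138.1 Hz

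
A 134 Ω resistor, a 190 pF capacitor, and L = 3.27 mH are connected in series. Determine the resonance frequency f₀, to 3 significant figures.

202 kHz

ω₀ = 1/√(LC) = 1/√(0.00327 × 1.9e-10) = 1.269e+06 rad/s
f₀ = ω₀/(2π) = 202 kHz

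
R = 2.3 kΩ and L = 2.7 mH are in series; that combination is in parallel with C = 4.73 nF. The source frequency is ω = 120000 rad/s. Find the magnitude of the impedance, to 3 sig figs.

X_L = ωL = 324 Ω
X_C = 1/(ωC) = 1760 Ω
Branch 1 (R+jX_L): Z₁ = 2300 + j324 Ω, |Z₁| = 2320 Ω
Branch 2 (−jX_C): Z₂ = −j1760 Ω
Parallel: Z = Z₁Z₂/(Z₁+Z₂), |Z| = 1510 Ω, ∠Z = -50.0°

1510 Ω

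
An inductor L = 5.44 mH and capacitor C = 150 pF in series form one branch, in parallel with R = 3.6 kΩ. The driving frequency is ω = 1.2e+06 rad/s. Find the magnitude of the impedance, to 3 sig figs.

X_L = ωL = 6530 Ω
X_C = 1/(ωC) = 5560 Ω
Branch 1: Z₁ = R = 3600 Ω
Branch 2 (series LC): Z₂ = j(X_L − X_C) = j972 Ω
Parallel: Z = Z₁Z₂/(Z₁+Z₂), |Z| = 939 Ω, ∠Z = 74.9°

939 Ω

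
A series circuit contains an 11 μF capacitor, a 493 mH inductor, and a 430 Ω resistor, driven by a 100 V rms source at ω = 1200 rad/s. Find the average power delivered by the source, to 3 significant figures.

9.53 W

X_L = ωL = 592 Ω
X_C = 1/(ωC) = 75.8 Ω
Net reactance X = X_L − X_C = 516 Ω
Z = 430 + j516 Ω
|Z| = √(430² + 516²) = 672 Ω
∠Z = arctan(516/430) = 50.2°
I = V/|Z| = 149 mA
P = VI cos φ = 100 × 0.149 × cos(50.2°) = 9.53 W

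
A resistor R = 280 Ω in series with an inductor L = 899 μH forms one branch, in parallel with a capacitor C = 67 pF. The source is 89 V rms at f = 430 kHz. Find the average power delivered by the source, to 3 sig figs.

ω = 2πf = 2.702e+06 rad/s
X_L = ωL = 2430 Ω
X_C = 1/(ωC) = 5520 Ω
Branch 1 (R+jX_L): Z₁ = 280 + j2430 Ω, |Z₁| = 2440 Ω
Branch 2 (−jX_C): Z₂ = −j5520 Ω
Parallel: Z = Z₁Z₂/(Z₁+Z₂), |Z| = 4350 Ω, ∠Z = 78.3°
I = V/|Z| = 20.5 mA
P = VI cos φ = 89 × 0.0205 × cos(78.3°) = 371 mW

371 mW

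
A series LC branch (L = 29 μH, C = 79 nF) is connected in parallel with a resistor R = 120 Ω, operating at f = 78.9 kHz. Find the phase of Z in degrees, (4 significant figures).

ω = 2πf = 495700 rad/s
X_L = ωL = 14.38 Ω
X_C = 1/(ωC) = 25.53 Ω
Branch 1: Z₁ = R = 120.0 Ω
Branch 2 (series LC): Z₂ = j(X_L − X_C) = −j11.16 Ω
Parallel: Z = Z₁Z₂/(Z₁+Z₂), |Z| = 11.11 Ω, ∠Z = -84.69°

-84.69°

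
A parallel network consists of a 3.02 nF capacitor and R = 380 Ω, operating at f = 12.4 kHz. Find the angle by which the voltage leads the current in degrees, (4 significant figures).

ω = 2πf = 77910 rad/s
X_C = 1/(ωC) = 4250 Ω
Parallel: admittances add. Y = 1/R + jωC
Y = (0.002632 + j0.0002353) S
|Y| = 0.002642 S → |Z| = 1/|Y| = 378.5 Ω, ∠Z = −∠Y = -5.109°

-5.109°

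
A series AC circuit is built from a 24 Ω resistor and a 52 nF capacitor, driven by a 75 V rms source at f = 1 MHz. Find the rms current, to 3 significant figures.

3.10 A

ω = 2πf = 6.283e+06 rad/s
X_C = 1/(ωC) = 3.06 Ω
Z = 24.0 − j3.06 Ω
|Z| = √(24.0² + 3.06²) = 24.2 Ω
I = V/|Z| = 75/24.2 = 3.10 A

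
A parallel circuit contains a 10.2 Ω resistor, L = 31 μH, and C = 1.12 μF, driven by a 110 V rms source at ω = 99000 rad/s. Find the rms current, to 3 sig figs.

X_L = ωL = 3.07 Ω
X_C = 1/(ωC) = 9.02 Ω
Parallel: admittances add. Y = 1/R + 1/(jωL) + jωC
Y = (0.0980 − j0.215) S
|Y| = 0.236 S → |Z| = 1/|Y| = 4.23 Ω, ∠Z = −∠Y = 65.5°
I = V/|Z| = 110/4.23 = 26.0 A

26.0 A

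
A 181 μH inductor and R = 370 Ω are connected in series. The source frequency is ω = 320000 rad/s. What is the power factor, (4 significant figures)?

X_L = ωL = 57.92 Ω
Z = 370.0 + j57.92 Ω
|Z| = √(370.0² + 57.92²) = 374.5 Ω
∠Z = arctan(57.92/370.0) = 8.897°
cos φ = cos(8.897°) = 0.9880

0.9880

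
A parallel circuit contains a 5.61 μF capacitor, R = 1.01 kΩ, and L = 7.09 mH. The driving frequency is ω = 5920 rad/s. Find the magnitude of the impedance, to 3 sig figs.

106 Ω

X_L = ωL = 42.0 Ω
X_C = 1/(ωC) = 30.1 Ω
Parallel: admittances add. Y = 1/R + 1/(jωL) + jωC
Y = (0.000990 + j0.00939) S
|Y| = 0.00944 S → |Z| = 1/|Y| = 106 Ω, ∠Z = −∠Y = -84.0°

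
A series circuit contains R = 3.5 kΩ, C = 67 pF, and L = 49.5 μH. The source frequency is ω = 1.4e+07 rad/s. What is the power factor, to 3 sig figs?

0.994

X_L = ωL = 693 Ω
X_C = 1/(ωC) = 1070 Ω
Net reactance X = X_L − X_C = -373 Ω
Z = 3500 − j373 Ω
|Z| = √(3500² + 373²) = 3520 Ω
∠Z = arctan(-373/3500) = -6.08°
cos φ = cos(-6.08°) = 0.994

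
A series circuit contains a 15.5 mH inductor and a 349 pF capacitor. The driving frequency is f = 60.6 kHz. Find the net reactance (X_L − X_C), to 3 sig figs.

-1620 Ω

ω = 2πf = 380800 rad/s
X_L = ωL = 5900 Ω
X_C = 1/(ωC) = 7530 Ω
X = 5900 − 7530 = -1620 Ω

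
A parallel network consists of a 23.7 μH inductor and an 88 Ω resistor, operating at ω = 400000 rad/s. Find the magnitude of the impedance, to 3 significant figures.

9.43 Ω

X_L = ωL = 9.48 Ω
Parallel: admittances add. Y = 1/R + 1/(jωL)
Y = (0.0114 − j0.105) S
|Y| = 0.106 S → |Z| = 1/|Y| = 9.43 Ω, ∠Z = −∠Y = 83.9°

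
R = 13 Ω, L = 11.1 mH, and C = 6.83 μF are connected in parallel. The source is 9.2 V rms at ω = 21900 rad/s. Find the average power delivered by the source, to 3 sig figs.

6.51 W

X_L = ωL = 243 Ω
X_C = 1/(ωC) = 6.69 Ω
Parallel: admittances add. Y = 1/R + 1/(jωL) + jωC
Y = (0.0769 + j0.145) S
|Y| = 0.165 S → |Z| = 1/|Y| = 6.08 Ω, ∠Z = −∠Y = -62.1°
I = V/|Z| = 1.51 A
P = VI cos φ = 9.2 × 1.51 × cos(-62.1°) = 6.51 W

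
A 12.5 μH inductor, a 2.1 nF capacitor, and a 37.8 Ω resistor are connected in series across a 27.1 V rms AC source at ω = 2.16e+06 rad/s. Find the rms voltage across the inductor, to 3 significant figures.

X_L = ωL = 27.0 Ω
X_C = 1/(ωC) = 220 Ω
Net reactance X = X_L − X_C = -193 Ω
Z = 37.8 − j193 Ω
|Z| = √(37.8² + 193²) = 197 Ω
I = V/|Z| = 137 mA
V_L = I·|Z_L| = 0.137 × 27.0 = 3.71 V

3.71 V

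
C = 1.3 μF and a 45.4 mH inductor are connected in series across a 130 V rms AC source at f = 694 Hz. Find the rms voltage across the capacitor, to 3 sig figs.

ω = 2πf = 4361 rad/s
X_L = ωL = 198 Ω
X_C = 1/(ωC) = 176 Ω
Net reactance X = X_L − X_C = 21.6 Ω
Z = j21.6 Ω
|Z| = √(0² + 21.6²) = 21.6 Ω
I = V/|Z| = 6.03 A
V_C = I·|Z_C| = 6.03 × 176 = 1060 V

1060 V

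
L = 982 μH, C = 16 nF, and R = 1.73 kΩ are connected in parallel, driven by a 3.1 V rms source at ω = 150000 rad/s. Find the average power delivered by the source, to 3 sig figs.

X_L = ωL = 147 Ω
X_C = 1/(ωC) = 417 Ω
Parallel: admittances add. Y = 1/R + 1/(jωL) + jωC
Y = (0.000578 − j0.00439) S
|Y| = 0.00443 S → |Z| = 1/|Y| = 226 Ω, ∠Z = −∠Y = 82.5°
I = V/|Z| = 13.7 mA
P = VI cos φ = 3.1 × 0.0137 × cos(82.5°) = 5.55 mW

5.55 mW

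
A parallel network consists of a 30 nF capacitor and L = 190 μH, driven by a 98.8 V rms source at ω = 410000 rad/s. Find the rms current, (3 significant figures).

X_L = ωL = 77.9 Ω
X_C = 1/(ωC) = 81.3 Ω
Parallel: admittances add. Y = 1/(jωL) + jωC
Y = (0 − j0.000537) S
|Y| = 0.000537 S → |Z| = 1/|Y| = 1860 Ω, ∠Z = −∠Y = 90.0°
I = V/|Z| = 98.8/1860 = 53.1 mA

53.1 mA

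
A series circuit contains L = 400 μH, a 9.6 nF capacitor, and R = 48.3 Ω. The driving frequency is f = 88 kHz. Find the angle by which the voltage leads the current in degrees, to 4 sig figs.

ω = 2πf = 552900 rad/s
X_L = ωL = 221.2 Ω
X_C = 1/(ωC) = 188.4 Ω
Net reactance X = X_L − X_C = 32.77 Ω
Z = 48.30 + j32.77 Ω
|Z| = √(48.30² + 32.77²) = 58.37 Ω
∠Z = arctan(32.77/48.30) = 34.16°

34.16°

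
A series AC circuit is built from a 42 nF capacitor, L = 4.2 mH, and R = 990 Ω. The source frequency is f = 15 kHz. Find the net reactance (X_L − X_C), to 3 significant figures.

143 Ω

ω = 2πf = 94250 rad/s
X_L = ωL = 396 Ω
X_C = 1/(ωC) = 253 Ω
X = 396 − 253 = 143 Ω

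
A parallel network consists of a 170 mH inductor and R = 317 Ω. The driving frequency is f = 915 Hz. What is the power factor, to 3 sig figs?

ω = 2πf = 5749 rad/s
X_L = ωL = 977 Ω
Parallel: admittances add. Y = 1/R + 1/(jωL)
Y = (0.00315 − j0.00102) S
|Y| = 0.00332 S → |Z| = 1/|Y| = 302 Ω, ∠Z = −∠Y = 18.0°
cos φ = cos(18.0°) = 0.951

0.951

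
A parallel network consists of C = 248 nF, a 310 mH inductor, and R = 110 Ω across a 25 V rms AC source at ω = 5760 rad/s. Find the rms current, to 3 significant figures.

228 mA

X_L = ωL = 1790 Ω
X_C = 1/(ωC) = 700 Ω
Parallel: admittances add. Y = 1/R + 1/(jωL) + jωC
Y = (0.00909 + j0.000868) S
|Y| = 0.00913 S → |Z| = 1/|Y| = 110 Ω, ∠Z = −∠Y = -5.46°
I = V/|Z| = 25/110 = 228 mA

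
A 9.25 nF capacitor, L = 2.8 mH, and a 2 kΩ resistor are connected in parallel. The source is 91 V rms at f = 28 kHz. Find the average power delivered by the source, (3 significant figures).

ω = 2πf = 175900 rad/s
X_L = ωL = 493 Ω
X_C = 1/(ωC) = 614 Ω
Parallel: admittances add. Y = 1/R + 1/(jωL) + jωC
Y = (0.000500 − j0.000403) S
|Y| = 0.000642 S → |Z| = 1/|Y| = 1560 Ω, ∠Z = −∠Y = 38.8°
I = V/|Z| = 58.4 mA
P = VI cos φ = 91 × 0.0584 × cos(38.8°) = 4.14 W

4.14 W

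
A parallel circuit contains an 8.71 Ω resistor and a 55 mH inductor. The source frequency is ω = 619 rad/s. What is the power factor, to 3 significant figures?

0.969

X_L = ωL = 34.0 Ω
Parallel: admittances add. Y = 1/R + 1/(jωL)
Y = (0.115 − j0.0294) S
|Y| = 0.119 S → |Z| = 1/|Y| = 8.44 Ω, ∠Z = −∠Y = 14.4°
cos φ = cos(14.4°) = 0.969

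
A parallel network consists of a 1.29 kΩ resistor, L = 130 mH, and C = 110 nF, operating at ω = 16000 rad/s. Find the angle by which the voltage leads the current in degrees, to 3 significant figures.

X_L = ωL = 2080 Ω
X_C = 1/(ωC) = 568 Ω
Parallel: admittances add. Y = 1/R + 1/(jωL) + jωC
Y = (0.000775 + j0.00128) S
|Y| = 0.00150 S → |Z| = 1/|Y| = 669 Ω, ∠Z = −∠Y = -58.8°

-58.8°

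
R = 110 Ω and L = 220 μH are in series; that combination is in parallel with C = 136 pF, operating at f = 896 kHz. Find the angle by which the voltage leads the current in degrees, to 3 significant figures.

ω = 2πf = 5.63e+06 rad/s
X_L = ωL = 1240 Ω
X_C = 1/(ωC) = 1310 Ω
Branch 1 (R+jX_L): Z₁ = 110 + j1240 Ω, |Z₁| = 1240 Ω
Branch 2 (−jX_C): Z₂ = −j1310 Ω
Parallel: Z = Z₁Z₂/(Z₁+Z₂), |Z| = 12600 Ω, ∠Z = 26.5°

26.5°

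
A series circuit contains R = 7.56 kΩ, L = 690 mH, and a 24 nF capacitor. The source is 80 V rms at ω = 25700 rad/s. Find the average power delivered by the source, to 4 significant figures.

152.8 mW

X_L = ωL = 17730 Ω
X_C = 1/(ωC) = 1621 Ω
Net reactance X = X_L − X_C = 16110 Ω
Z = 7560 + j16110 Ω
|Z| = √(7560² + 16110²) = 17800 Ω
∠Z = arctan(16110/7560) = 64.86°
I = V/|Z| = 4.495 mA
P = VI cos φ = 80 × 0.004495 × cos(64.86°) = 152.8 mW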